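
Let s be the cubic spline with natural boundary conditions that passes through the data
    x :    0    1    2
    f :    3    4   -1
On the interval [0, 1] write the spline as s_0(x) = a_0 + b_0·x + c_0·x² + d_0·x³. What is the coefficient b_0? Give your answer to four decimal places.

Put M_i = s'' at the i-th knot. Here h = (1, 1) and Δ = (1, -5), so the interior equations h_(i-1)·M_(i-1) + 2(h_(i-1)+h_i)·M_i + h_i·M_(i+1) = 6(Δ_i − Δ_(i-1)) read
  1·M_0 + 4·M_1 + 1·M_2 = 6(Δ_1 - Δ_0) = -36
Natural end conditions: M_0 = M_2 = 0.
Solving the tridiagonal system: M_0 = 0, M_1 = -9, M_2 = 0.
On [0, 1], with s_0(x) = a_0 + b_0·x + c_0·x² + d_0·x³: c_0 = M_0/2 = 0, d_0 = (M_1 - M_0)/(6h_0) = -3/2, b_0 = Δ_0 - h_0(2M_0 + M_1)/6 = 5/2.

2.5000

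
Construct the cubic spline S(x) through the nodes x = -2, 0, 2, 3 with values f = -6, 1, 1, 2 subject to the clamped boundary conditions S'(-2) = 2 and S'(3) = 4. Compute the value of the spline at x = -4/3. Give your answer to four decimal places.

-3.9340

Write m_i for S''(x_i). With h_i = 2, 2, 1 and divided differences Δ_i = 7/2, 0, 1, the continuity of S' gives the tridiagonal system
  2·m_0 + 8·m_1 + 2·m_2 = 6(Δ_1 - Δ_0) = -21
  2·m_1 + 6·m_2 + 1·m_3 = 6(Δ_2 - Δ_1) = 6
Clamped end conditions give two more equations: 2h_0·m_0 + h_0·m_1 = 6(Δ_0 - S'(-2)) = 9 and h_2·m_2 + 2h_2·m_3 = 6(S'(3) - Δ_2) = 18.
Hence m_0 = 193/46, m_1 = -179/46, m_2 = 20/23, m_3 = 197/23.
On [-2, 0], S(x) = -6 + 2·(x + 2) + 193/92·(x + 2)² - 31/46·(x + 2)³.
With (x + 2) = 2/3: S(-4/3) = -2443/621.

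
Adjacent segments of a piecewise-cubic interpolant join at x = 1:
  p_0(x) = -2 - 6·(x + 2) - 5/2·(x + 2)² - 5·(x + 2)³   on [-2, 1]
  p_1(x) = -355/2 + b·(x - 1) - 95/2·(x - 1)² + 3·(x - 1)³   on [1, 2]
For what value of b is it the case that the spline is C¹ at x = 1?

-156

p_0'(x) = -6 - 5·(x + 2) - 15·(x + 2)², so p_0'(1) = -156. On the right, p_1'(1) = b, so b = -156.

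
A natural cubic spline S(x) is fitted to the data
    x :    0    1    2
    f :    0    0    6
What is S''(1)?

9

Let M_i = S''(x_i). Step sizes h_i = 1, 1; slopes of the chords Δ_i = (y_(i+1) - y_i)/h_i = 0, 6.
  1·M_0 + 4·M_1 + 1·M_2 = 6(Δ_1 - Δ_0) = 36
Natural end conditions: M_0 = M_2 = 0.
Forward elimination and back-substitution give M_0 = 0, M_1 = 9, M_2 = 0.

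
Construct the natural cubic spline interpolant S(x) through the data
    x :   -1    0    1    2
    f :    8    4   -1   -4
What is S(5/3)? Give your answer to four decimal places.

-3.1778

Put M_i = S'' at the i-th knot. Here h = (1, 1, 1) and Δ = (-4, -5, -3), so the interior equations h_(i-1)·M_(i-1) + 2(h_(i-1)+h_i)·M_i + h_i·M_(i+1) = 6(Δ_i − Δ_(i-1)) read
  1·M_0 + 4·M_1 + 1·M_2 = 6(Δ_1 - Δ_0) = -6
  1·M_1 + 4·M_2 + 1·M_3 = 6(Δ_2 - Δ_1) = 12
Natural end conditions: M_0 = M_3 = 0.
Forward elimination and back-substitution give M_0 = 0, M_1 = -12/5, M_2 = 18/5, M_3 = 0.
On [1, 2], S(x) = -1 - 21/5·(x - 1) + 9/5·(x - 1)² - 3/5·(x - 1)³.
With (x - 1) = 2/3: S(5/3) = -143/45.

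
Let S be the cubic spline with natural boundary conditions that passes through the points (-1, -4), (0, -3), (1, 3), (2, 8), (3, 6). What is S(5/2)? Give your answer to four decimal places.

7.6429

Let σ_i = S''(x_i). Step sizes h_i = 1, 1, 1, 1; slopes of the chords Δ_i = (y_(i+1) - y_i)/h_i = 1, 6, 5, -2.
  1·σ_0 + 4·σ_1 + 1·σ_2 = 6(Δ_1 - Δ_0) = 30
  1·σ_1 + 4·σ_2 + 1·σ_3 = 6(Δ_2 - Δ_1) = -6
  1·σ_2 + 4·σ_3 + 1·σ_4 = 6(Δ_3 - Δ_2) = -42
Natural end conditions: σ_0 = σ_4 = 0.
Solving the tridiagonal system: σ_0 = 0, σ_1 = 54/7, σ_2 = -6/7, σ_3 = -72/7, σ_4 = 0.
On [2, 3], S(x) = 8 + 10/7·(x - 2) - 36/7·(x - 2)² + 12/7·(x - 2)³.
With (x - 2) = 1/2: S(5/2) = 107/14.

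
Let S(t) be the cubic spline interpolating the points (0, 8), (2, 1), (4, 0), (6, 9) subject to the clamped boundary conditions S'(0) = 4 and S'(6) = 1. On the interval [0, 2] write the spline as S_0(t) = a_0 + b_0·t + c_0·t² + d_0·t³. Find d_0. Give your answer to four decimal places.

1.5000

With M_i denoting the second derivative at x_i, h_i = 2, 2, 2, and Δ_i = (y_(i+1) − y_i)/h_i = -7/2, -1/2, 9/2:
  2·M_0 + 8·M_1 + 2·M_2 = 6(Δ_1 - Δ_0) = 18
  2·M_1 + 8·M_2 + 2·M_3 = 6(Δ_2 - Δ_1) = 30
Clamped end conditions give two more equations: 2h_0·M_0 + h_0·M_1 = 6(Δ_0 - S'(0)) = -45 and h_2·M_2 + 2h_2·M_3 = 6(S'(6) - Δ_2) = -21.
Hence M_0 = -27/2, M_1 = 9/2, M_2 = 9/2, M_3 = -15/2.
On [0, 2], with S_0(t) = a_0 + b_0·t + c_0·t² + d_0·t³: c_0 = M_0/2 = -27/4, d_0 = (M_1 - M_0)/(6h_0) = 3/2, b_0 = Δ_0 - h_0(2M_0 + M_1)/6 = 4.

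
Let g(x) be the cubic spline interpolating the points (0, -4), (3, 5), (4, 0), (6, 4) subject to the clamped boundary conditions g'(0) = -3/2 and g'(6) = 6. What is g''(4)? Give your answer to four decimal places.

8.1429

Let M_i = g''(x_i). Step sizes h_i = 3, 1, 2; slopes of the chords Δ_i = (y_(i+1) - y_i)/h_i = 3, -5, 2.
  3·M_0 + 8·M_1 + 1·M_2 = 6(Δ_1 - Δ_0) = -48
  1·M_1 + 6·M_2 + 2·M_3 = 6(Δ_2 - Δ_1) = 42
Clamped end conditions give two more equations: 2h_0·M_0 + h_0·M_1 = 6(Δ_0 - g'(0)) = 27 and h_2·M_2 + 2h_2·M_3 = 6(g'(6) - Δ_2) = 24.
Hence M_0 = 69/7, M_1 = -75/7, M_2 = 57/7, M_3 = 27/14.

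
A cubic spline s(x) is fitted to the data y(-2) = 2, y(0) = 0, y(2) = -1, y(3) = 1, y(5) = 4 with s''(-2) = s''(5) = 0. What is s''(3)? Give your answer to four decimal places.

Let σ_i = s''(x_i). Step sizes h_i = 2, 2, 1, 2; slopes of the chords Δ_i = (y_(i+1) - y_i)/h_i = -1, -1/2, 2, 3/2.
  2·σ_0 + 8·σ_1 + 2·σ_2 = 6(Δ_1 - Δ_0) = 3
  2·σ_1 + 6·σ_2 + 1·σ_3 = 6(Δ_2 - Δ_1) = 15
  1·σ_2 + 6·σ_3 + 2·σ_4 = 6(Δ_3 - Δ_2) = -3
Natural end conditions: σ_0 = σ_4 = 0.
Solving the tridiagonal system: σ_0 = 0, σ_1 = -81/256, σ_2 = 177/64, σ_3 = -123/128, σ_4 = 0.

-0.9609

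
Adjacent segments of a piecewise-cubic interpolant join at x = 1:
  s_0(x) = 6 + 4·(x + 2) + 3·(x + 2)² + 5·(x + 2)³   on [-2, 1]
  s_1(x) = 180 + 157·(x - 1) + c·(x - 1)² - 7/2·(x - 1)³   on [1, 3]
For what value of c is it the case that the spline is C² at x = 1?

s_0''(x) = 6 + 30·(x + 2), so s_0''(1) = 96. On the right, s_1''(1) = 2c, so c = 48.

48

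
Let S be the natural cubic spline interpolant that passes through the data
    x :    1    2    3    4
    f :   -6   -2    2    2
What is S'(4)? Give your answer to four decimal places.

Write M_i for S''(x_i). With h_i = 1, 1, 1 and divided differences Δ_i = 4, 4, 0, the continuity of S' gives the tridiagonal system
  1·M_0 + 4·M_1 + 1·M_2 = 6(Δ_1 - Δ_0) = 0
  1·M_1 + 4·M_2 + 1·M_3 = 6(Δ_2 - Δ_1) = -24
Natural end conditions: M_0 = M_3 = 0.
Hence M_0 = 0, M_1 = 8/5, M_2 = -32/5, M_3 = 0.
On [3, 4], S'(x) = b_2 + 2c_2·(x - 3) + 3d_2·(x - 3)² with b_2 = Δ_2 - h_2(2M_2 + M_3)/6 = 32/15, c_2 = M_2/2 = -16/5, d_2 = (M_3 - M_2)/(6h_2) = 16/15. So S'(4) = -16/15.

-1.0667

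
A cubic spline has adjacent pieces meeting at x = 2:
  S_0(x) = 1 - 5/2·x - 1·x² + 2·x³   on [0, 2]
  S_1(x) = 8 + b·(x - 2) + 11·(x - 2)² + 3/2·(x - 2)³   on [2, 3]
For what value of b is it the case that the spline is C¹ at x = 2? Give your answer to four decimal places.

S_0'(x) = -5/2 - 2·x + 6·x², so S_0'(2) = 35/2. On the right, S_1'(2) = b, so b = 35/2.

17.5000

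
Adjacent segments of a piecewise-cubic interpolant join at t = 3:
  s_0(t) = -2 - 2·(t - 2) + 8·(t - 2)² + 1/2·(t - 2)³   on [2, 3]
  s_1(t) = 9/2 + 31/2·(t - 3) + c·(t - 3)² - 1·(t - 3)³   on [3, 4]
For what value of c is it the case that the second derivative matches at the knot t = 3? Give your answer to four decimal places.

s_0''(t) = 16 + 3·(t - 2), so s_0''(3) = 19. On the right, s_1''(3) = 2c, so c = 19/2.

9.5000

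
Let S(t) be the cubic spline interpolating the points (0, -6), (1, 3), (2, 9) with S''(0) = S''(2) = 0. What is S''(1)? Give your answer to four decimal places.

Write m_i for S''(x_i). With h_i = 1, 1 and divided differences Δ_i = 9, 6, the continuity of S' gives the tridiagonal system
  1·m_0 + 4·m_1 + 1·m_2 = 6(Δ_1 - Δ_0) = -18
Natural end conditions: m_0 = m_2 = 0.
Solving the tridiagonal system: m_0 = 0, m_1 = -9/2, m_2 = 0.

-4.5000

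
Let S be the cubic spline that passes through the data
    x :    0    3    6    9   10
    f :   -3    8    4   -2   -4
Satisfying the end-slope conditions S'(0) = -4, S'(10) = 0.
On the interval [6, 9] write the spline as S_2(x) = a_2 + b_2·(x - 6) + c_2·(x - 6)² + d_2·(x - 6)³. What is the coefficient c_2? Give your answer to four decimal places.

Let M_i = S''(x_i). Step sizes h_i = 3, 3, 3, 1; slopes of the chords Δ_i = (y_(i+1) - y_i)/h_i = 11/3, -4/3, -2, -2.
  3·M_0 + 12·M_1 + 3·M_2 = 6(Δ_1 - Δ_0) = -30
  3·M_1 + 12·M_2 + 3·M_3 = 6(Δ_2 - Δ_1) = -4
  3·M_2 + 8·M_3 + 1·M_4 = 6(Δ_3 - Δ_2) = 0
Clamped end conditions give two more equations: 2h_0·M_0 + h_0·M_1 = 6(Δ_0 - S'(0)) = 46 and h_3·M_3 + 2h_3·M_4 = 6(S'(10) - Δ_3) = 12.
Solving: M_0 = 1807/174, M_1 = -473/87, M_2 = 79/58, M_3 = -39/29, M_4 = 387/58.
On [6, 9], with S_2(x) = a_2 + b_2·(x - 6) + c_2·(x - 6)² + d_2·(x - 6)³: c_2 = M_2/2 = 79/116, d_2 = (M_3 - M_2)/(6h_2) = -157/1044, b_2 = Δ_2 - h_2(2M_2 + M_3)/6 = -78/29.

0.6810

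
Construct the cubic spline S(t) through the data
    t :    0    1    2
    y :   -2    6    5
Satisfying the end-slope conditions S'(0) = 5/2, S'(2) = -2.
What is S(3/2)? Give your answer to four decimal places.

6.3906

Write σ_i for S''(x_i). With h_i = 1, 1 and divided differences Δ_i = 8, -1, the continuity of S' gives the tridiagonal system
  1·σ_0 + 4·σ_1 + 1·σ_2 = 6(Δ_1 - Δ_0) = -54
Clamped end conditions give two more equations: 2h_0·σ_0 + h_0·σ_1 = 6(Δ_0 - S'(0)) = 33 and h_1·σ_1 + 2h_1·σ_2 = 6(S'(2) - Δ_1) = -6.
Solving the tridiagonal system: σ_0 = 111/4, σ_1 = -45/2, σ_2 = 33/4.
On [1, 2], S(t) = 6 + 41/8·(t - 1) - 45/4·(t - 1)² + 41/8·(t - 1)³.
With (t - 1) = 1/2: S(3/2) = 409/64.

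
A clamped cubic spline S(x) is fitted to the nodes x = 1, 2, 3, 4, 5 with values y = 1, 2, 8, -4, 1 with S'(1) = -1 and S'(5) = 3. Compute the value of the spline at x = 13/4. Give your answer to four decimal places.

5.6445

Put M_i = S'' at the i-th knot. Here h = (1, 1, 1, 1) and Δ = (1, 6, -12, 5), so the interior equations h_(i-1)·M_(i-1) + 2(h_(i-1)+h_i)·M_i + h_i·M_(i+1) = 6(Δ_i − Δ_(i-1)) read
  1·M_0 + 4·M_1 + 1·M_2 = 6(Δ_1 - Δ_0) = 30
  1·M_1 + 4·M_2 + 1·M_3 = 6(Δ_2 - Δ_1) = -108
  1·M_2 + 4·M_3 + 1·M_4 = 6(Δ_3 - Δ_2) = 102
Clamped end conditions give two more equations: 2h_0·M_0 + h_0·M_1 = 6(Δ_0 - S'(1)) = 12 and h_3·M_3 + 2h_3·M_4 = 6(S'(5) - Δ_3) = -12.
Solving the tridiagonal system: M_0 = -7/2, M_1 = 19, M_2 = -85/2, M_3 = 43, M_4 = -55/2.
On [3, 4], S(x) = 8 - 5·(x - 3) - 85/4·(x - 3)² + 57/4·(x - 3)³.
With (x - 3) = 1/4: S(13/4) = 1445/256.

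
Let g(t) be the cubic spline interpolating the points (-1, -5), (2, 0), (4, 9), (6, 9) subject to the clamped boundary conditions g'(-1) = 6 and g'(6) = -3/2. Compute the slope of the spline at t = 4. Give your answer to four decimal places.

Let M_i = g''(x_i). Step sizes h_i = 3, 2, 2; slopes of the chords Δ_i = (y_(i+1) - y_i)/h_i = 5/3, 9/2, 0.
  3·M_0 + 10·M_1 + 2·M_2 = 6(Δ_1 - Δ_0) = 17
  2·M_1 + 8·M_2 + 2·M_3 = 6(Δ_2 - Δ_1) = -27
Clamped end conditions give two more equations: 2h_0·M_0 + h_0·M_1 = 6(Δ_0 - g'(-1)) = -26 and h_2·M_2 + 2h_2·M_3 = 6(g'(6) - Δ_2) = -9.
Hence M_0 = -736/111, M_1 = 170/37, M_2 = -335/74, M_3 = 1/74.
On [4, 6], g'(t) = b_2 + 2c_2·(t - 4) + 3d_2·(t - 4)² with b_2 = Δ_2 - h_2(2M_2 + M_3)/6 = 223/74, c_2 = M_2/2 = -335/148, d_2 = (M_3 - M_2)/(6h_2) = 14/37. So g'(4) = 223/74.

3.0135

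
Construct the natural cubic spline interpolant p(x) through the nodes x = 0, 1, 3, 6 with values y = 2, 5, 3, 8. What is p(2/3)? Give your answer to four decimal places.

4.2998

Write σ_i for p''(x_i). With h_i = 1, 2, 3 and divided differences Δ_i = 3, -1, 5/3, the continuity of p' gives the tridiagonal system
  1·σ_0 + 6·σ_1 + 2·σ_2 = 6(Δ_1 - Δ_0) = -24
  2·σ_1 + 10·σ_2 + 3·σ_3 = 6(Δ_2 - Δ_1) = 16
Natural end conditions: σ_0 = σ_3 = 0.
Solving: σ_0 = 0, σ_1 = -34/7, σ_2 = 18/7, σ_3 = 0.
On [0, 1], p(x) = 2 + 80/21·x + 0·x² - 17/21·x³.
With x = 2/3: p(2/3) = 2438/567.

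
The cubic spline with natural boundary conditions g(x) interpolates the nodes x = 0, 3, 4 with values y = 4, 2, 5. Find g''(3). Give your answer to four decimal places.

2.7500

Let M_i = g''(x_i). Step sizes h_i = 3, 1; slopes of the chords Δ_i = (y_(i+1) - y_i)/h_i = -2/3, 3.
  3·M_0 + 8·M_1 + 1·M_2 = 6(Δ_1 - Δ_0) = 22
Natural end conditions: M_0 = M_2 = 0.
Solving the tridiagonal system: M_0 = 0, M_1 = 11/4, M_2 = 0.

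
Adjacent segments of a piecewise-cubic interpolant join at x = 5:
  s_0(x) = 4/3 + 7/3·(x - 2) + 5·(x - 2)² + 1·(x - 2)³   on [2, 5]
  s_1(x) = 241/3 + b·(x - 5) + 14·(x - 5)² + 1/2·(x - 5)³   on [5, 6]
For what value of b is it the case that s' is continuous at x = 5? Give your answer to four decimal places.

s_0'(x) = 7/3 + 10·(x - 2) + 3·(x - 2)², so s_0'(5) = 178/3. On the right, s_1'(5) = b, so b = 178/3.

59.3333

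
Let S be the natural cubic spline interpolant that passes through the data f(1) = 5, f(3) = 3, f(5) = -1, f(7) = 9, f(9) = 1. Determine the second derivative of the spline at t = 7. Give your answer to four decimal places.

With m_i denoting the second derivative at x_i, h_i = 2, 2, 2, 2, and Δ_i = (y_(i+1) − y_i)/h_i = -1, -2, 5, -4:
  2·m_0 + 8·m_1 + 2·m_2 = 6(Δ_1 - Δ_0) = -6
  2·m_1 + 8·m_2 + 2·m_3 = 6(Δ_2 - Δ_1) = 42
  2·m_2 + 8·m_3 + 2·m_4 = 6(Δ_3 - Δ_2) = -54
Natural end conditions: m_0 = m_4 = 0.
Forward elimination and back-substitution give m_0 = 0, m_1 = -39/14, m_2 = 57/7, m_3 = -123/14, m_4 = 0.

-8.7857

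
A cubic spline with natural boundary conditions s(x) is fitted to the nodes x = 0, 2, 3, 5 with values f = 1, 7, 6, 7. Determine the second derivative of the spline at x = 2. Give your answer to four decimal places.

Put m_i = s'' at the i-th knot. Here h = (2, 1, 2) and Δ = (3, -1, 1/2), so the interior equations h_(i-1)·m_(i-1) + 2(h_(i-1)+h_i)·m_i + h_i·m_(i+1) = 6(Δ_i − Δ_(i-1)) read
  2·m_0 + 6·m_1 + 1·m_2 = 6(Δ_1 - Δ_0) = -24
  1·m_1 + 6·m_2 + 2·m_3 = 6(Δ_2 - Δ_1) = 9
Natural end conditions: m_0 = m_3 = 0.
Hence m_0 = 0, m_1 = -153/35, m_2 = 78/35, m_3 = 0.

-4.3714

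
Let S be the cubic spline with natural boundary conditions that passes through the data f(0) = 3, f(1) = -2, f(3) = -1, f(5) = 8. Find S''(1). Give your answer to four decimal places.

4.9091

Write M_i for S''(x_i). With h_i = 1, 2, 2 and divided differences Δ_i = -5, 1/2, 9/2, the continuity of S' gives the tridiagonal system
  1·M_0 + 6·M_1 + 2·M_2 = 6(Δ_1 - Δ_0) = 33
  2·M_1 + 8·M_2 + 2·M_3 = 6(Δ_2 - Δ_1) = 24
Natural end conditions: M_0 = M_3 = 0.
Forward elimination and back-substitution give M_0 = 0, M_1 = 54/11, M_2 = 39/22, M_3 = 0.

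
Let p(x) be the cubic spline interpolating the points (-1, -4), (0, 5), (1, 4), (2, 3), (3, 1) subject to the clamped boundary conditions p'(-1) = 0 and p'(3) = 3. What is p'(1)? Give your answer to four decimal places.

-2.5714

Let σ_i = p''(x_i). Step sizes h_i = 1, 1, 1, 1; slopes of the chords Δ_i = (y_(i+1) - y_i)/h_i = 9, -1, -1, -2.
  1·σ_0 + 4·σ_1 + 1·σ_2 = 6(Δ_1 - Δ_0) = -60
  1·σ_1 + 4·σ_2 + 1·σ_3 = 6(Δ_2 - Δ_1) = 0
  1·σ_2 + 4·σ_3 + 1·σ_4 = 6(Δ_3 - Δ_2) = -6
Clamped end conditions give two more equations: 2h_0·σ_0 + h_0·σ_1 = 6(Δ_0 - p'(-1)) = 54 and h_3·σ_3 + 2h_3·σ_4 = 6(p'(3) - Δ_3) = 30.
Solving the tridiagonal system: σ_0 = 285/7, σ_1 = -192/7, σ_2 = 9, σ_3 = -60/7, σ_4 = 135/7.
On [1, 2], p'(x) = b_2 + 2c_2·(x - 1) + 3d_2·(x - 1)² with b_2 = Δ_2 - h_2(2σ_2 + σ_3)/6 = -18/7, c_2 = σ_2/2 = 9/2, d_2 = (σ_3 - σ_2)/(6h_2) = -41/14. So p'(1) = -18/7.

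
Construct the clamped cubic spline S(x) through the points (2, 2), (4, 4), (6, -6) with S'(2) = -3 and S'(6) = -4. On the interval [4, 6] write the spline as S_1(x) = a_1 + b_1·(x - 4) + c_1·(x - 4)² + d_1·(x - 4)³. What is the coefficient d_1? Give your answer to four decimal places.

1.1875

Let m_i = S''(x_i). Step sizes h_i = 2, 2; slopes of the chords Δ_i = (y_(i+1) - y_i)/h_i = 1, -5.
  2·m_0 + 8·m_1 + 2·m_2 = 6(Δ_1 - Δ_0) = -36
Clamped end conditions give two more equations: 2h_0·m_0 + h_0·m_1 = 6(Δ_0 - S'(2)) = 24 and h_1·m_1 + 2h_1·m_2 = 6(S'(6) - Δ_1) = 6.
Forward elimination and back-substitution give m_0 = 41/4, m_1 = -17/2, m_2 = 23/4.
On [4, 6], with S_1(x) = a_1 + b_1·(x - 4) + c_1·(x - 4)² + d_1·(x - 4)³: c_1 = m_1/2 = -17/4, d_1 = (m_2 - m_1)/(6h_1) = 19/16, b_1 = Δ_1 - h_1(2m_1 + m_2)/6 = -5/4.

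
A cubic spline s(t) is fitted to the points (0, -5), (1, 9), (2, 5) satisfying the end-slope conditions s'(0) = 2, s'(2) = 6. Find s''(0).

Put M_i = s'' at the i-th knot. Here h = (1, 1) and Δ = (14, -4), so the interior equations h_(i-1)·M_(i-1) + 2(h_(i-1)+h_i)·M_i + h_i·M_(i+1) = 6(Δ_i − Δ_(i-1)) read
  1·M_0 + 4·M_1 + 1·M_2 = 6(Δ_1 - Δ_0) = -108
Clamped end conditions give two more equations: 2h_0·M_0 + h_0·M_1 = 6(Δ_0 - s'(0)) = 72 and h_1·M_1 + 2h_1·M_2 = 6(s'(2) - Δ_1) = 60.
Hence M_0 = 65, M_1 = -58, M_2 = 59.

65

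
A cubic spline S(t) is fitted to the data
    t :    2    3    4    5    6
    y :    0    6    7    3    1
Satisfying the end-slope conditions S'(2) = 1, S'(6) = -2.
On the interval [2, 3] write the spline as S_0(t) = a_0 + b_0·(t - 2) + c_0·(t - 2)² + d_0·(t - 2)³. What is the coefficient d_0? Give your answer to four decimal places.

Write m_i for S''(x_i). With h_i = 1, 1, 1, 1 and divided differences Δ_i = 6, 1, -4, -2, the continuity of S' gives the tridiagonal system
  1·m_0 + 4·m_1 + 1·m_2 = 6(Δ_1 - Δ_0) = -30
  1·m_1 + 4·m_2 + 1·m_3 = 6(Δ_2 - Δ_1) = -30
  1·m_2 + 4·m_3 + 1·m_4 = 6(Δ_3 - Δ_2) = 12
Clamped end conditions give two more equations: 2h_0·m_0 + h_0·m_1 = 6(Δ_0 - S'(2)) = 30 and h_3·m_3 + 2h_3·m_4 = 6(S'(6) - Δ_3) = 0.
Hence m_0 = 144/7, m_1 = -78/7, m_2 = -6, m_3 = 36/7, m_4 = -18/7.
On [2, 3], with S_0(t) = a_0 + b_0·(t - 2) + c_0·(t - 2)² + d_0·(t - 2)³: c_0 = m_0/2 = 72/7, d_0 = (m_1 - m_0)/(6h_0) = -37/7, b_0 = Δ_0 - h_0(2m_0 + m_1)/6 = 1.

-5.2857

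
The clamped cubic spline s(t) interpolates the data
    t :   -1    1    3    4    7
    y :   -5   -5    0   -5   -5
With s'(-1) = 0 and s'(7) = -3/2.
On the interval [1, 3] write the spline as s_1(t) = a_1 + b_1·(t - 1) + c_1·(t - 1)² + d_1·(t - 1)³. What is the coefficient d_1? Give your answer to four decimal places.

-1.2875

Let M_i = s''(x_i). Step sizes h_i = 2, 2, 1, 3; slopes of the chords Δ_i = (y_(i+1) - y_i)/h_i = 0, 5/2, -5, 0.
  2·M_0 + 8·M_1 + 2·M_2 = 6(Δ_1 - Δ_0) = 15
  2·M_1 + 6·M_2 + 1·M_3 = 6(Δ_2 - Δ_1) = -45
  1·M_2 + 8·M_3 + 3·M_4 = 6(Δ_3 - Δ_2) = 30
Clamped end conditions give two more equations: 2h_0·M_0 + h_0·M_1 = 6(Δ_0 - s'(-1)) = 0 and h_3·M_3 + 2h_3·M_4 = 6(s'(7) - Δ_3) = -9.
Forward elimination and back-substitution give M_0 = -51/20, M_1 = 51/10, M_2 = -207/20, M_3 = 69/10, M_4 = -99/20.
On [1, 3], with s_1(t) = a_1 + b_1·(t - 1) + c_1·(t - 1)² + d_1·(t - 1)³: c_1 = M_1/2 = 51/20, d_1 = (M_2 - M_1)/(6h_1) = -103/80, b_1 = Δ_1 - h_1(2M_1 + M_2)/6 = 51/20.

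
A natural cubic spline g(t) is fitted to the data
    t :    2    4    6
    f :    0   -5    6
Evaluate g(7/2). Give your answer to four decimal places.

With m_i denoting the second derivative at x_i, h_i = 2, 2, and Δ_i = (y_(i+1) − y_i)/h_i = -5/2, 11/2:
  2·m_0 + 8·m_1 + 2·m_2 = 6(Δ_1 - Δ_0) = 48
Natural end conditions: m_0 = m_2 = 0.
Solving: m_0 = 0, m_1 = 6, m_2 = 0.
On [2, 4], g(t) = 0 - 9/2·(t - 2) + 0·(t - 2)² + 1/2·(t - 2)³.
With (t - 2) = 3/2: g(7/2) = -81/16.

-5.0625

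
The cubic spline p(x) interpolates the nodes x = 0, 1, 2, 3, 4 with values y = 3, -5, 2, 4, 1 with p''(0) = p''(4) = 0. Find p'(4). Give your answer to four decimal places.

With m_i denoting the second derivative at x_i, h_i = 1, 1, 1, 1, and Δ_i = (y_(i+1) − y_i)/h_i = -8, 7, 2, -3:
  1·m_0 + 4·m_1 + 1·m_2 = 6(Δ_1 - Δ_0) = 90
  1·m_1 + 4·m_2 + 1·m_3 = 6(Δ_2 - Δ_1) = -30
  1·m_2 + 4·m_3 + 1·m_4 = 6(Δ_3 - Δ_2) = -30
Natural end conditions: m_0 = m_4 = 0.
Solving: m_0 = 0, m_1 = 180/7, m_2 = -90/7, m_3 = -30/7, m_4 = 0.
On [3, 4], p'(x) = b_3 + 2c_3·(x - 3) + 3d_3·(x - 3)² with b_3 = Δ_3 - h_3(2m_3 + m_4)/6 = -11/7, c_3 = m_3/2 = -15/7, d_3 = (m_4 - m_3)/(6h_3) = 5/7. So p'(4) = -26/7.

-3.7143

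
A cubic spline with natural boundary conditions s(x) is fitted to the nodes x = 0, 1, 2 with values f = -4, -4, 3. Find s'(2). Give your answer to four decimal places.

Put m_i = s'' at the i-th knot. Here h = (1, 1) and Δ = (0, 7), so the interior equations h_(i-1)·m_(i-1) + 2(h_(i-1)+h_i)·m_i + h_i·m_(i+1) = 6(Δ_i − Δ_(i-1)) read
  1·m_0 + 4·m_1 + 1·m_2 = 6(Δ_1 - Δ_0) = 42
Natural end conditions: m_0 = m_2 = 0.
Solving: m_0 = 0, m_1 = 21/2, m_2 = 0.
On [1, 2], s'(x) = b_1 + 2c_1·(x - 1) + 3d_1·(x - 1)² with b_1 = Δ_1 - h_1(2m_1 + m_2)/6 = 7/2, c_1 = m_1/2 = 21/4, d_1 = (m_2 - m_1)/(6h_1) = -7/4. So s'(2) = 35/4.

8.7500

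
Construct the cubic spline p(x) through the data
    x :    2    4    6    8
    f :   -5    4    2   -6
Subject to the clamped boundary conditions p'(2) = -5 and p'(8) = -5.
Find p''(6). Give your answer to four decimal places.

0.4000

With σ_i denoting the second derivative at x_i, h_i = 2, 2, 2, and Δ_i = (y_(i+1) − y_i)/h_i = 9/2, -1, -4:
  2·σ_0 + 8·σ_1 + 2·σ_2 = 6(Δ_1 - Δ_0) = -33
  2·σ_1 + 8·σ_2 + 2·σ_3 = 6(Δ_2 - Δ_1) = -18
Clamped end conditions give two more equations: 2h_0·σ_0 + h_0·σ_1 = 6(Δ_0 - p'(2)) = 57 and h_2·σ_2 + 2h_2·σ_3 = 6(p'(8) - Δ_2) = -6.
Hence σ_0 = 187/10, σ_1 = -89/10, σ_2 = 2/5, σ_3 = -17/10.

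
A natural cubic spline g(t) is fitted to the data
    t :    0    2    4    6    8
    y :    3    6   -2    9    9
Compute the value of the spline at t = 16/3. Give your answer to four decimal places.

Put m_i = g'' at the i-th knot. Here h = (2, 2, 2, 2) and Δ = (3/2, -4, 11/2, 0), so the interior equations h_(i-1)·m_(i-1) + 2(h_(i-1)+h_i)·m_i + h_i·m_(i+1) = 6(Δ_i − Δ_(i-1)) read
  2·m_0 + 8·m_1 + 2·m_2 = 6(Δ_1 - Δ_0) = -33
  2·m_1 + 8·m_2 + 2·m_3 = 6(Δ_2 - Δ_1) = 57
  2·m_2 + 8·m_3 + 2·m_4 = 6(Δ_3 - Δ_2) = -33
Natural end conditions: m_0 = m_4 = 0.
Hence m_0 = 0, m_1 = -27/4, m_2 = 21/2, m_3 = -27/4, m_4 = 0.
On [4, 6], g(t) = -2 + 3/4·(t - 4) + 21/4·(t - 4)² - 23/16·(t - 4)³.
With (t - 4) = 4/3: g(16/3) = 133/27.

4.9259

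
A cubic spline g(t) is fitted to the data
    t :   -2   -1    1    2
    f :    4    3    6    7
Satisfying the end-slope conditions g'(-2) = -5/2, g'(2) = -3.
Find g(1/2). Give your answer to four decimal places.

4.7759

Let M_i = g''(x_i). Step sizes h_i = 1, 2, 1; slopes of the chords Δ_i = (y_(i+1) - y_i)/h_i = -1, 3/2, 1.
  1·M_0 + 6·M_1 + 2·M_2 = 6(Δ_1 - Δ_0) = 15
  2·M_1 + 6·M_2 + 1·M_3 = 6(Δ_2 - Δ_1) = -3
Clamped end conditions give two more equations: 2h_0·M_0 + h_0·M_1 = 6(Δ_0 - g'(-2)) = 9 and h_2·M_2 + 2h_2·M_3 = 6(g'(2) - Δ_2) = -24.
Hence M_0 = 131/35, M_1 = 53/35, M_2 = 38/35, M_3 = -439/35.
On [-1, 1], g(t) = 3 + 9/70·(t + 1) + 53/70·(t + 1)² - 1/28·(t + 1)³.
With (t + 1) = 3/2: g(1/2) = 5349/1120.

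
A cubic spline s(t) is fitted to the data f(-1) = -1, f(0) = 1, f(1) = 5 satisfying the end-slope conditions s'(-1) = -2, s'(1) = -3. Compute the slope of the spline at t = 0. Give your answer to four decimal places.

Write M_i for s''(x_i). With h_i = 1, 1 and divided differences Δ_i = 2, 4, the continuity of s' gives the tridiagonal system
  1·M_0 + 4·M_1 + 1·M_2 = 6(Δ_1 - Δ_0) = 12
Clamped end conditions give two more equations: 2h_0·M_0 + h_0·M_1 = 6(Δ_0 - s'(-1)) = 24 and h_1·M_1 + 2h_1·M_2 = 6(s'(1) - Δ_1) = -42.
Forward elimination and back-substitution give M_0 = 17/2, M_1 = 7, M_2 = -49/2.
On [0, 1], s'(t) = b_1 + 2c_1·t + 3d_1·t² with b_1 = Δ_1 - h_1(2M_1 + M_2)/6 = 23/4, c_1 = M_1/2 = 7/2, d_1 = (M_2 - M_1)/(6h_1) = -21/4. So s'(0) = 23/4.

5.7500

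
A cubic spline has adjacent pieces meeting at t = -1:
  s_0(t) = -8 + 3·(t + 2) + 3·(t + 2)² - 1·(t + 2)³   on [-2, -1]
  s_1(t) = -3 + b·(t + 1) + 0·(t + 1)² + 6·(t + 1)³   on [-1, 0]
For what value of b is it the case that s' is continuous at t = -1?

s_0'(t) = 3 + 6·(t + 2) - 3·(t + 2)², so s_0'(-1) = 6. On the right, s_1'(-1) = b, so b = 6.

6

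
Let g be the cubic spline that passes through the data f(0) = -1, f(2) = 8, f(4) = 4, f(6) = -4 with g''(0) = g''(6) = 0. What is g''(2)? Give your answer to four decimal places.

-4.8000

Put M_i = g'' at the i-th knot. Here h = (2, 2, 2) and Δ = (9/2, -2, -4), so the interior equations h_(i-1)·M_(i-1) + 2(h_(i-1)+h_i)·M_i + h_i·M_(i+1) = 6(Δ_i − Δ_(i-1)) read
  2·M_0 + 8·M_1 + 2·M_2 = 6(Δ_1 - Δ_0) = -39
  2·M_1 + 8·M_2 + 2·M_3 = 6(Δ_2 - Δ_1) = -12
Natural end conditions: M_0 = M_3 = 0.
Forward elimination and back-substitution give M_0 = 0, M_1 = -24/5, M_2 = -3/10, M_3 = 0.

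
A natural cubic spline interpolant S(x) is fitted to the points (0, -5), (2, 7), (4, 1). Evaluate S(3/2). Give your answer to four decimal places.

Let m_i = S''(x_i). Step sizes h_i = 2, 2; slopes of the chords Δ_i = (y_(i+1) - y_i)/h_i = 6, -3.
  2·m_0 + 8·m_1 + 2·m_2 = 6(Δ_1 - Δ_0) = -54
Natural end conditions: m_0 = m_2 = 0.
Forward elimination and back-substitution give m_0 = 0, m_1 = -27/4, m_2 = 0.
On [0, 2], S(x) = -5 + 33/4·x + 0·x² - 9/16·x³.
With x = 3/2: S(3/2) = 701/128.

5.4766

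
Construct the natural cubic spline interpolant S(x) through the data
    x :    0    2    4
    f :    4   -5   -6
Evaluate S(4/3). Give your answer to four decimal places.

Put σ_i = S'' at the i-th knot. Here h = (2, 2) and Δ = (-9/2, -1/2), so the interior equations h_(i-1)·σ_(i-1) + 2(h_(i-1)+h_i)·σ_i + h_i·σ_(i+1) = 6(Δ_i − Δ_(i-1)) read
  2·σ_0 + 8·σ_1 + 2·σ_2 = 6(Δ_1 - Δ_0) = 24
Natural end conditions: σ_0 = σ_2 = 0.
Solving: σ_0 = 0, σ_1 = 3, σ_2 = 0.
On [0, 2], S(x) = 4 - 11/2·x + 0·x² + 1/4·x³.
With x = 4/3: S(4/3) = -74/27.

-2.7407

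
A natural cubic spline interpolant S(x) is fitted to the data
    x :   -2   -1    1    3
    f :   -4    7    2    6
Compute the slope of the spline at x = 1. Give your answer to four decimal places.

Let m_i = S''(x_i). Step sizes h_i = 1, 2, 2; slopes of the chords Δ_i = (y_(i+1) - y_i)/h_i = 11, -5/2, 2.
  1·m_0 + 6·m_1 + 2·m_2 = 6(Δ_1 - Δ_0) = -81
  2·m_1 + 8·m_2 + 2·m_3 = 6(Δ_2 - Δ_1) = 27
Natural end conditions: m_0 = m_3 = 0.
Solving the tridiagonal system: m_0 = 0, m_1 = -351/22, m_2 = 81/11, m_3 = 0.
On [1, 3], S'(x) = b_2 + 2c_2·(x - 1) + 3d_2·(x - 1)² with b_2 = Δ_2 - h_2(2m_2 + m_3)/6 = -32/11, c_2 = m_2/2 = 81/22, d_2 = (m_3 - m_2)/(6h_2) = -27/44. So S'(1) = -32/11.

-2.9091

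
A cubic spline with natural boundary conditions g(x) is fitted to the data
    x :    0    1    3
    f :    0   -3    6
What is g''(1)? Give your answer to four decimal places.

7.5000

With m_i denoting the second derivative at x_i, h_i = 1, 2, and Δ_i = (y_(i+1) − y_i)/h_i = -3, 9/2:
  1·m_0 + 6·m_1 + 2·m_2 = 6(Δ_1 - Δ_0) = 45
Natural end conditions: m_0 = m_2 = 0.
Solving: m_0 = 0, m_1 = 15/2, m_2 = 0.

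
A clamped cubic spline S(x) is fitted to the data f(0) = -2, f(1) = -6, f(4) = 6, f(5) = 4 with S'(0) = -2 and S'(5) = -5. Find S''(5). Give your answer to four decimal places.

With σ_i denoting the second derivative at x_i, h_i = 1, 3, 1, and Δ_i = (y_(i+1) − y_i)/h_i = -4, 4, -2:
  1·σ_0 + 8·σ_1 + 3·σ_2 = 6(Δ_1 - Δ_0) = 48
  3·σ_1 + 8·σ_2 + 1·σ_3 = 6(Δ_2 - Δ_1) = -36
Clamped end conditions give two more equations: 2h_0·σ_0 + h_0·σ_1 = 6(Δ_0 - S'(0)) = -12 and h_2·σ_2 + 2h_2·σ_3 = 6(S'(5) - Δ_2) = -18.
Solving: σ_0 = -78/7, σ_1 = 72/7, σ_2 = -54/7, σ_3 = -36/7.

-5.1429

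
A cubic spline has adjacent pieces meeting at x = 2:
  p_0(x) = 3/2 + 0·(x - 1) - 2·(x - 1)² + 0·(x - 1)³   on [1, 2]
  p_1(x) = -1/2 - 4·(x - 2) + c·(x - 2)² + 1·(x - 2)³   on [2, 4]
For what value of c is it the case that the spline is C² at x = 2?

p_0''(x) = -4 + 0·(x - 1), so p_0''(2) = -4. On the right, p_1''(2) = 2c, so c = -2.

-2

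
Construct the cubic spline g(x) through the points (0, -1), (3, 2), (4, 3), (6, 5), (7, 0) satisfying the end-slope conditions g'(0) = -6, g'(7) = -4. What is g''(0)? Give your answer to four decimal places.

Let M_i = g''(x_i). Step sizes h_i = 3, 1, 2, 1; slopes of the chords Δ_i = (y_(i+1) - y_i)/h_i = 1, 1, 1, -5.
  3·M_0 + 8·M_1 + 1·M_2 = 6(Δ_1 - Δ_0) = 0
  1·M_1 + 6·M_2 + 2·M_3 = 6(Δ_2 - Δ_1) = 0
  2·M_2 + 6·M_3 + 1·M_4 = 6(Δ_3 - Δ_2) = -36
Clamped end conditions give two more equations: 2h_0·M_0 + h_0·M_1 = 6(Δ_0 - g'(0)) = 42 and h_3·M_3 + 2h_3·M_4 = 6(g'(7) - Δ_3) = 6.
Hence M_0 = 1083/122, M_1 = -229/61, M_2 = 415/122, M_3 = -508/61, M_4 = 437/61.

8.8770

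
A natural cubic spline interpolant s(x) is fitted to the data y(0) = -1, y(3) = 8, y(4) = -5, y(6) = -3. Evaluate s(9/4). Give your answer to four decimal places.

12.6616

Let m_i = s''(x_i). Step sizes h_i = 3, 1, 2; slopes of the chords Δ_i = (y_(i+1) - y_i)/h_i = 3, -13, 1.
  3·m_0 + 8·m_1 + 1·m_2 = 6(Δ_1 - Δ_0) = -96
  1·m_1 + 6·m_2 + 2·m_3 = 6(Δ_2 - Δ_1) = 84
Natural end conditions: m_0 = m_3 = 0.
Solving the tridiagonal system: m_0 = 0, m_1 = -660/47, m_2 = 768/47, m_3 = 0.
On [0, 3], s(x) = -1 + 471/47·x + 0·x² - 110/141·x³.
With x = 9/4: s(9/4) = 19043/1504.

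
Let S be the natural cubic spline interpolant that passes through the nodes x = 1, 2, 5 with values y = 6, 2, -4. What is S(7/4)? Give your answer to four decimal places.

2.9180

Put M_i = S'' at the i-th knot. Here h = (1, 3) and Δ = (-4, -2), so the interior equations h_(i-1)·M_(i-1) + 2(h_(i-1)+h_i)·M_i + h_i·M_(i+1) = 6(Δ_i − Δ_(i-1)) read
  1·M_0 + 8·M_1 + 3·M_2 = 6(Δ_1 - Δ_0) = 12
Natural end conditions: M_0 = M_2 = 0.
Solving the tridiagonal system: M_0 = 0, M_1 = 3/2, M_2 = 0.
On [1, 2], S(x) = 6 - 17/4·(x - 1) + 0·(x - 1)² + 1/4·(x - 1)³.
With (x - 1) = 3/4: S(7/4) = 747/256.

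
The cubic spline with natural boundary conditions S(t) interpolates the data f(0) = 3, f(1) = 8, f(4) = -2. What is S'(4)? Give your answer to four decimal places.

-6.4583

With M_i denoting the second derivative at x_i, h_i = 1, 3, and Δ_i = (y_(i+1) − y_i)/h_i = 5, -10/3:
  1·M_0 + 8·M_1 + 3·M_2 = 6(Δ_1 - Δ_0) = -50
Natural end conditions: M_0 = M_2 = 0.
Forward elimination and back-substitution give M_0 = 0, M_1 = -25/4, M_2 = 0.
On [1, 4], S'(t) = b_1 + 2c_1·(t - 1) + 3d_1·(t - 1)² with b_1 = Δ_1 - h_1(2M_1 + M_2)/6 = 35/12, c_1 = M_1/2 = -25/8, d_1 = (M_2 - M_1)/(6h_1) = 25/72. So S'(4) = -155/24.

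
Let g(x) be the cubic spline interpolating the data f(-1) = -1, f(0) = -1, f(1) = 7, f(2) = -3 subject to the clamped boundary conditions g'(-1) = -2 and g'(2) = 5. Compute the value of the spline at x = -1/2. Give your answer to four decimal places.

Let M_i = g''(x_i). Step sizes h_i = 1, 1, 1; slopes of the chords Δ_i = (y_(i+1) - y_i)/h_i = 0, 8, -10.
  1·M_0 + 4·M_1 + 1·M_2 = 6(Δ_1 - Δ_0) = 48
  1·M_1 + 4·M_2 + 1·M_3 = 6(Δ_2 - Δ_1) = -108
Clamped end conditions give two more equations: 2h_0·M_0 + h_0·M_1 = 6(Δ_0 - g'(-1)) = 12 and h_2·M_2 + 2h_2·M_3 = 6(g'(2) - Δ_2) = 90.
Hence M_0 = -22/3, M_1 = 80/3, M_2 = -154/3, M_3 = 212/3.
On [-1, 0], g(x) = -1 - 2·(x + 1) - 11/3·(x + 1)² + 17/3·(x + 1)³.
With (x + 1) = 1/2: g(-1/2) = -53/24.

-2.2083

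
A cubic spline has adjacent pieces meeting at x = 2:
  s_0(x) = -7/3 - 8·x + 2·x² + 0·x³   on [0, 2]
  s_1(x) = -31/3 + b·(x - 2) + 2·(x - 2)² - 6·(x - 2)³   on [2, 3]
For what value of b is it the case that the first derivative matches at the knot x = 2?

s_0'(x) = -8 + 4·x + 0·x², so s_0'(2) = 0. On the right, s_1'(2) = b, so b = 0.

0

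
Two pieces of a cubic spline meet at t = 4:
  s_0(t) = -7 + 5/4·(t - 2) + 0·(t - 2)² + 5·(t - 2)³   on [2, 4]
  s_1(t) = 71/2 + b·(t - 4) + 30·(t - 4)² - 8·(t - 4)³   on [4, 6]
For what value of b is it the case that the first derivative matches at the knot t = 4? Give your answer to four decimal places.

61.2500

s_0'(t) = 5/4 + 0·(t - 2) + 15·(t - 2)², so s_0'(4) = 245/4. On the right, s_1'(4) = b, so b = 245/4.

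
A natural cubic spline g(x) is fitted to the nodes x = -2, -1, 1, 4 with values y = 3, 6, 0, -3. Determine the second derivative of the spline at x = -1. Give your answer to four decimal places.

With M_i denoting the second derivative at x_i, h_i = 1, 2, 3, and Δ_i = (y_(i+1) − y_i)/h_i = 3, -3, -1:
  1·M_0 + 6·M_1 + 2·M_2 = 6(Δ_1 - Δ_0) = -36
  2·M_1 + 10·M_2 + 3·M_3 = 6(Δ_2 - Δ_1) = 12
Natural end conditions: M_0 = M_3 = 0.
Hence M_0 = 0, M_1 = -48/7, M_2 = 18/7, M_3 = 0.

-6.8571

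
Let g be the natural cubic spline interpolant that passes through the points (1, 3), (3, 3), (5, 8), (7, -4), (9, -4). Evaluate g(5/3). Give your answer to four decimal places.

2.1799

Put m_i = g'' at the i-th knot. Here h = (2, 2, 2, 2) and Δ = (0, 5/2, -6, 0), so the interior equations h_(i-1)·m_(i-1) + 2(h_(i-1)+h_i)·m_i + h_i·m_(i+1) = 6(Δ_i − Δ_(i-1)) read
  2·m_0 + 8·m_1 + 2·m_2 = 6(Δ_1 - Δ_0) = 15
  2·m_1 + 8·m_2 + 2·m_3 = 6(Δ_2 - Δ_1) = -51
  2·m_2 + 8·m_3 + 2·m_4 = 6(Δ_3 - Δ_2) = 36
Natural end conditions: m_0 = m_4 = 0.
Forward elimination and back-substitution give m_0 = 0, m_1 = 465/112, m_2 = -255/28, m_3 = 759/112, m_4 = 0.
On [1, 3], g(x) = 3 - 155/112·(x - 1) + 0·(x - 1)² + 155/448·(x - 1)³.
With (x - 1) = 2/3: g(5/3) = 412/189.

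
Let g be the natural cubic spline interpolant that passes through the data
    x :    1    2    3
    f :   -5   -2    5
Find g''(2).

Put M_i = g'' at the i-th knot. Here h = (1, 1) and Δ = (3, 7), so the interior equations h_(i-1)·M_(i-1) + 2(h_(i-1)+h_i)·M_i + h_i·M_(i+1) = 6(Δ_i − Δ_(i-1)) read
  1·M_0 + 4·M_1 + 1·M_2 = 6(Δ_1 - Δ_0) = 24
Natural end conditions: M_0 = M_2 = 0.
Hence M_0 = 0, M_1 = 6, M_2 = 0.

6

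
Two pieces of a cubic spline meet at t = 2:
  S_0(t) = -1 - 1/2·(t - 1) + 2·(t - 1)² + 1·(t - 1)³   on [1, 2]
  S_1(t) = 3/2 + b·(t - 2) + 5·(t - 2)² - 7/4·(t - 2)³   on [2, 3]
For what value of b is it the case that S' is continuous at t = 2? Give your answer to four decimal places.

S_0'(t) = -1/2 + 4·(t - 1) + 3·(t - 1)², so S_0'(2) = 13/2. On the right, S_1'(2) = b, so b = 13/2.

6.5000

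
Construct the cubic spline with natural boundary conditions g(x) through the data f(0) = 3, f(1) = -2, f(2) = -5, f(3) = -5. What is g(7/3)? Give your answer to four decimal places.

Let M_i = g''(x_i). Step sizes h_i = 1, 1, 1; slopes of the chords Δ_i = (y_(i+1) - y_i)/h_i = -5, -3, 0.
  1·M_0 + 4·M_1 + 1·M_2 = 6(Δ_1 - Δ_0) = 12
  1·M_1 + 4·M_2 + 1·M_3 = 6(Δ_2 - Δ_1) = 18
Natural end conditions: M_0 = M_3 = 0.
Solving the tridiagonal system: M_0 = 0, M_1 = 2, M_2 = 4, M_3 = 0.
On [2, 3], g(x) = -5 - 4/3·(x - 2) + 2·(x - 2)² - 2/3·(x - 2)³.
With (x - 2) = 1/3: g(7/3) = -425/81.

-5.2469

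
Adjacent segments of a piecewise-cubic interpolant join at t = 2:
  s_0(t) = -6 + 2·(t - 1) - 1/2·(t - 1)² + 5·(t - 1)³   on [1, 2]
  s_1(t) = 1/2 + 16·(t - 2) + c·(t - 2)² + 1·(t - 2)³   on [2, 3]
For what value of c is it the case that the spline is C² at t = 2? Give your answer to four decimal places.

14.5000

s_0''(t) = -1 + 30·(t - 1), so s_0''(2) = 29. On the right, s_1''(2) = 2c, so c = 29/2.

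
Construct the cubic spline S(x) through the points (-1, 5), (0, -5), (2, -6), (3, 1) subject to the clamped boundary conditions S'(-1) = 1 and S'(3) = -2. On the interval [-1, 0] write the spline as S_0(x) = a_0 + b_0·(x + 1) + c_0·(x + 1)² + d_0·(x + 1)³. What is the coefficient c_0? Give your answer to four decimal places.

Write M_i for S''(x_i). With h_i = 1, 2, 1 and divided differences Δ_i = -10, -1/2, 7, the continuity of S' gives the tridiagonal system
  1·M_0 + 6·M_1 + 2·M_2 = 6(Δ_1 - Δ_0) = 57
  2·M_1 + 6·M_2 + 1·M_3 = 6(Δ_2 - Δ_1) = 45
Clamped end conditions give two more equations: 2h_0·M_0 + h_0·M_1 = 6(Δ_0 - S'(-1)) = -66 and h_2·M_2 + 2h_2·M_3 = 6(S'(3) - Δ_2) = -54.
Solving: M_0 = -1389/35, M_1 = 468/35, M_2 = 288/35, M_3 = -1089/35.
On [-1, 0], with S_0(x) = a_0 + b_0·(x + 1) + c_0·(x + 1)² + d_0·(x + 1)³: c_0 = M_0/2 = -1389/70, d_0 = (M_1 - M_0)/(6h_0) = 619/70, b_0 = Δ_0 - h_0(2M_0 + M_1)/6 = 1.

-19.8429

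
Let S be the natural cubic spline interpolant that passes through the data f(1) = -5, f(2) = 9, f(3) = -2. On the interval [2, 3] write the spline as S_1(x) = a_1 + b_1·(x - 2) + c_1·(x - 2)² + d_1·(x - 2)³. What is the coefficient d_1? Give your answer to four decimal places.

6.2500

Put σ_i = S'' at the i-th knot. Here h = (1, 1) and Δ = (14, -11), so the interior equations h_(i-1)·σ_(i-1) + 2(h_(i-1)+h_i)·σ_i + h_i·σ_(i+1) = 6(Δ_i − Δ_(i-1)) read
  1·σ_0 + 4·σ_1 + 1·σ_2 = 6(Δ_1 - Δ_0) = -150
Natural end conditions: σ_0 = σ_2 = 0.
Hence σ_0 = 0, σ_1 = -75/2, σ_2 = 0.
On [2, 3], with S_1(x) = a_1 + b_1·(x - 2) + c_1·(x - 2)² + d_1·(x - 2)³: c_1 = σ_1/2 = -75/4, d_1 = (σ_2 - σ_1)/(6h_1) = 25/4, b_1 = Δ_1 - h_1(2σ_1 + σ_2)/6 = 3/2.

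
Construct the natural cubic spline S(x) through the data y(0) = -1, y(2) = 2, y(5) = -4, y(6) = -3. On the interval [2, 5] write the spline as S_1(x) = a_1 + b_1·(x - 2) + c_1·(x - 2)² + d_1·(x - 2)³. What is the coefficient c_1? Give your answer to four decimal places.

-1.5634

Let M_i = S''(x_i). Step sizes h_i = 2, 3, 1; slopes of the chords Δ_i = (y_(i+1) - y_i)/h_i = 3/2, -2, 1.
  2·M_0 + 10·M_1 + 3·M_2 = 6(Δ_1 - Δ_0) = -21
  3·M_1 + 8·M_2 + 1·M_3 = 6(Δ_2 - Δ_1) = 18
Natural end conditions: M_0 = M_3 = 0.
Hence M_0 = 0, M_1 = -222/71, M_2 = 243/71, M_3 = 0.
On [2, 5], with S_1(x) = a_1 + b_1·(x - 2) + c_1·(x - 2)² + d_1·(x - 2)³: c_1 = M_1/2 = -111/71, d_1 = (M_2 - M_1)/(6h_1) = 155/426, b_1 = Δ_1 - h_1(2M_1 + M_2)/6 = -83/142.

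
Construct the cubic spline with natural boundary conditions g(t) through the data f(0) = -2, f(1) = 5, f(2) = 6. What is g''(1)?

Put M_i = g'' at the i-th knot. Here h = (1, 1) and Δ = (7, 1), so the interior equations h_(i-1)·M_(i-1) + 2(h_(i-1)+h_i)·M_i + h_i·M_(i+1) = 6(Δ_i − Δ_(i-1)) read
  1·M_0 + 4·M_1 + 1·M_2 = 6(Δ_1 - Δ_0) = -36
Natural end conditions: M_0 = M_2 = 0.
Solving the tridiagonal system: M_0 = 0, M_1 = -9, M_2 = 0.

-9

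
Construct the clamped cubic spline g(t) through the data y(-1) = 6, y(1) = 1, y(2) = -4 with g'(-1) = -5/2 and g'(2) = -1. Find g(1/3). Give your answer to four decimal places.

3.5556

Write σ_i for g''(x_i). With h_i = 2, 1 and divided differences Δ_i = -5/2, -5, the continuity of g' gives the tridiagonal system
  2·σ_0 + 6·σ_1 + 1·σ_2 = 6(Δ_1 - Δ_0) = -15
Clamped end conditions give two more equations: 2h_0·σ_0 + h_0·σ_1 = 6(Δ_0 - g'(-1)) = 0 and h_1·σ_1 + 2h_1·σ_2 = 6(g'(2) - Δ_1) = 24.
Forward elimination and back-substitution give σ_0 = 3, σ_1 = -6, σ_2 = 15.
On [-1, 1], g(t) = 6 - 5/2·(t + 1) + 3/2·(t + 1)² - 3/4·(t + 1)³.
With (t + 1) = 4/3: g(1/3) = 32/9.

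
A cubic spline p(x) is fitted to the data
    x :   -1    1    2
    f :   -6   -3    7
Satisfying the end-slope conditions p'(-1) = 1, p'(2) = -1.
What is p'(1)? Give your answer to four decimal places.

10.9167

With M_i denoting the second derivative at x_i, h_i = 2, 1, and Δ_i = (y_(i+1) − y_i)/h_i = 3/2, 10:
  2·M_0 + 6·M_1 + 1·M_2 = 6(Δ_1 - Δ_0) = 51
Clamped end conditions give two more equations: 2h_0·M_0 + h_0·M_1 = 6(Δ_0 - p'(-1)) = 3 and h_1·M_1 + 2h_1·M_2 = 6(p'(2) - Δ_1) = -66.
Solving the tridiagonal system: M_0 = -101/12, M_1 = 55/3, M_2 = -253/6.
On [1, 2], p'(x) = b_1 + 2c_1·(x - 1) + 3d_1·(x - 1)² with b_1 = Δ_1 - h_1(2M_1 + M_2)/6 = 131/12, c_1 = M_1/2 = 55/6, d_1 = (M_2 - M_1)/(6h_1) = -121/12. So p'(1) = 131/12.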